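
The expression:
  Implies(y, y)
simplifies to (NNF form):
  True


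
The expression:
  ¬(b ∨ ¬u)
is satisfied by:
  {u: True, b: False}


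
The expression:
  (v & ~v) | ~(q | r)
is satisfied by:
  {q: False, r: False}


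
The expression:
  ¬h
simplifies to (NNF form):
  ¬h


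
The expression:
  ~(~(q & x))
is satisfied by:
  {x: True, q: True}


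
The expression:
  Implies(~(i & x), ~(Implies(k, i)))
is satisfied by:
  {k: True, x: True, i: False}
  {k: True, x: False, i: False}
  {i: True, k: True, x: True}
  {i: True, x: True, k: False}


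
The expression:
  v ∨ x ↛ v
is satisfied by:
  {x: True, v: True}
  {x: True, v: False}
  {v: True, x: False}


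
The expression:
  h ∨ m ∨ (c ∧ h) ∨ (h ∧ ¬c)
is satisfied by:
  {m: True, h: True}
  {m: True, h: False}
  {h: True, m: False}


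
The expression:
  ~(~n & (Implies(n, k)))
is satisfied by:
  {n: True}


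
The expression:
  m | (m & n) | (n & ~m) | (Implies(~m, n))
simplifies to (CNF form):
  m | n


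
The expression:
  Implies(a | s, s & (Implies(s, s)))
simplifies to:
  s | ~a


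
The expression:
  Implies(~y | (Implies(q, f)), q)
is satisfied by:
  {q: True}


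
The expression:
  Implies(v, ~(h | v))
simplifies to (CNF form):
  ~v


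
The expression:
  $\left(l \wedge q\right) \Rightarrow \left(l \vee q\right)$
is always true.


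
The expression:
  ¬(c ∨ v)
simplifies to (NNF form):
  ¬c ∧ ¬v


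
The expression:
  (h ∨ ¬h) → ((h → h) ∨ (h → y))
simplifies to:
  True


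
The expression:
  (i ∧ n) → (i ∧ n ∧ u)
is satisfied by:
  {u: True, n: False, i: False}
  {u: False, n: False, i: False}
  {i: True, u: True, n: False}
  {i: True, u: False, n: False}
  {n: True, u: True, i: False}
  {n: True, u: False, i: False}
  {n: True, i: True, u: True}


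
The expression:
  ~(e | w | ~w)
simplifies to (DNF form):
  False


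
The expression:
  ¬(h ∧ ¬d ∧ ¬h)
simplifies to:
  True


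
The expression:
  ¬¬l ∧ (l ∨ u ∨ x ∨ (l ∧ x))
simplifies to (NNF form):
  l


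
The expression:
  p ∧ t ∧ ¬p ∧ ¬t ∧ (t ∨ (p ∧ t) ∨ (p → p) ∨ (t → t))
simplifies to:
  False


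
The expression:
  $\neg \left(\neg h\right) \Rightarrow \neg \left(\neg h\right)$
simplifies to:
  $\text{True}$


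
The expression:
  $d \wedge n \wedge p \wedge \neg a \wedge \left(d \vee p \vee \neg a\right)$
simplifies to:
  $d \wedge n \wedge p \wedge \neg a$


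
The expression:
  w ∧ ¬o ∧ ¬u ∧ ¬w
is never true.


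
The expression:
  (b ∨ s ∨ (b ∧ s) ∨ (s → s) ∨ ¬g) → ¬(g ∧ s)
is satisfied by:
  {s: False, g: False}
  {g: True, s: False}
  {s: True, g: False}


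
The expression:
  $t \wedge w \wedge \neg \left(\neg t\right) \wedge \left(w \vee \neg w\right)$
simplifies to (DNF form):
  $t \wedge w$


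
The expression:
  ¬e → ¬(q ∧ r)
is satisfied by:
  {e: True, q: False, r: False}
  {e: False, q: False, r: False}
  {r: True, e: True, q: False}
  {r: True, e: False, q: False}
  {q: True, e: True, r: False}
  {q: True, e: False, r: False}
  {q: True, r: True, e: True}


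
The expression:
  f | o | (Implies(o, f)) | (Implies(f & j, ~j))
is always true.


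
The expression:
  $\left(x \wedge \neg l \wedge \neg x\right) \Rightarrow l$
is always true.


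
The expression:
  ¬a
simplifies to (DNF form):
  ¬a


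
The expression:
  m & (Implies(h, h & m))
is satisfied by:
  {m: True}


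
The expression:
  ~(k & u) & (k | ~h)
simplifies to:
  (k & ~u) | (~h & ~k)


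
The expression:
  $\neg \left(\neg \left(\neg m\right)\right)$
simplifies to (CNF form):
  $\neg m$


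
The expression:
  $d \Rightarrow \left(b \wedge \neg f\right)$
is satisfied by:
  {b: True, d: False, f: False}
  {b: False, d: False, f: False}
  {f: True, b: True, d: False}
  {f: True, b: False, d: False}
  {d: True, b: True, f: False}


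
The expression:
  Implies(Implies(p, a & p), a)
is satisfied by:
  {a: True, p: True}
  {a: True, p: False}
  {p: True, a: False}


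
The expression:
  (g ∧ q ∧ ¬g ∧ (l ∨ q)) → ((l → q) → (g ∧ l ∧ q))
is always true.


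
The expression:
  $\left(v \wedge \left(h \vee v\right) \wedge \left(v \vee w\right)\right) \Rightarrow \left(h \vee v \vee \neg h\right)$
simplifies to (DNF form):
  $\text{True}$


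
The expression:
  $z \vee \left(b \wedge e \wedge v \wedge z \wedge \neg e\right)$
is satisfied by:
  {z: True}


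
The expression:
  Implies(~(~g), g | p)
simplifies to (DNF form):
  True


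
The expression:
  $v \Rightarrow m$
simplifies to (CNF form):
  $m \vee \neg v$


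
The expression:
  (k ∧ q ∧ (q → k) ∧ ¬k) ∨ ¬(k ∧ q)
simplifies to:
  ¬k ∨ ¬q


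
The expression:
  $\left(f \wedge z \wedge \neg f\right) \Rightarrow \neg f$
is always true.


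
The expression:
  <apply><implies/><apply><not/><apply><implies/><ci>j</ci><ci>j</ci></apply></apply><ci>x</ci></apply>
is always true.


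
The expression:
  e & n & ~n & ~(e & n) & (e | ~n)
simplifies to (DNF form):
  False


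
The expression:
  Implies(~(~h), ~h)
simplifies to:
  ~h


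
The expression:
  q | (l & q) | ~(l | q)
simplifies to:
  q | ~l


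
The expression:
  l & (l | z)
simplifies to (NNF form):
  l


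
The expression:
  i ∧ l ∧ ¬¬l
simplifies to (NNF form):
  i ∧ l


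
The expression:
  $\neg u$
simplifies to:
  $\neg u$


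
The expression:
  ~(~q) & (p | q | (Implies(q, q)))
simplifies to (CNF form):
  q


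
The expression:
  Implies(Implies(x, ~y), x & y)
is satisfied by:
  {x: True, y: True}


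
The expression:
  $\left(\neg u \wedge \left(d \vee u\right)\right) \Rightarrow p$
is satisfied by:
  {u: True, p: True, d: False}
  {u: True, p: False, d: False}
  {p: True, u: False, d: False}
  {u: False, p: False, d: False}
  {d: True, u: True, p: True}
  {d: True, u: True, p: False}
  {d: True, p: True, u: False}


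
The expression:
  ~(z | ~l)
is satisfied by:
  {l: True, z: False}


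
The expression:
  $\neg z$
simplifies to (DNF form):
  $\neg z$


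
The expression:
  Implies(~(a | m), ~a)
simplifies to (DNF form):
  True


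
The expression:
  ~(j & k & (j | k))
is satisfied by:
  {k: False, j: False}
  {j: True, k: False}
  {k: True, j: False}


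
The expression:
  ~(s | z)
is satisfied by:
  {z: False, s: False}


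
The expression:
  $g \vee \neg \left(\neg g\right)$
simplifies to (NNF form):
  $g$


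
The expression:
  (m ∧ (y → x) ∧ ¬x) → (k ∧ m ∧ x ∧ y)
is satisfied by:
  {x: True, y: True, m: False}
  {x: True, m: False, y: False}
  {y: True, m: False, x: False}
  {y: False, m: False, x: False}
  {x: True, y: True, m: True}
  {x: True, m: True, y: False}
  {y: True, m: True, x: False}


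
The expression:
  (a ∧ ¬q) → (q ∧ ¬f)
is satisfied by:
  {q: True, a: False}
  {a: False, q: False}
  {a: True, q: True}


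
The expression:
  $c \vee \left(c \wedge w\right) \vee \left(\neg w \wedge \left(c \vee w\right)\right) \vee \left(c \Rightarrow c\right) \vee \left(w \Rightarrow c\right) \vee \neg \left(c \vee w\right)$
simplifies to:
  $\text{True}$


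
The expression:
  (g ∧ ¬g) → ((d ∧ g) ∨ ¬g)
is always true.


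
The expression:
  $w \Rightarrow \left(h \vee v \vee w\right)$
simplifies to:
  $\text{True}$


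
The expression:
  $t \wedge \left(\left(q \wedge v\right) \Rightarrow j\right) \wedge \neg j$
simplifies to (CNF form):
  $t \wedge \neg j \wedge \left(\neg q \vee \neg v\right)$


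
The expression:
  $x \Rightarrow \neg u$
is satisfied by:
  {u: False, x: False}
  {x: True, u: False}
  {u: True, x: False}


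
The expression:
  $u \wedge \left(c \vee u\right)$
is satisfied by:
  {u: True}


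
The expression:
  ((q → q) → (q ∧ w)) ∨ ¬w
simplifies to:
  q ∨ ¬w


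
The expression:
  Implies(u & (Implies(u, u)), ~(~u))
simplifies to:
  True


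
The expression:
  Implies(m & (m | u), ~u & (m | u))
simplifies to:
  ~m | ~u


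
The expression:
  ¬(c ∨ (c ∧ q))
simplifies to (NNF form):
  ¬c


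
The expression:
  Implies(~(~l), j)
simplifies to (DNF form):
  j | ~l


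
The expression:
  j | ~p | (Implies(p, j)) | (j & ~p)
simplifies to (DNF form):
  j | ~p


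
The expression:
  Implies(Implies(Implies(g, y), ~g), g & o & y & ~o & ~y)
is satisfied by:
  {g: True, y: True}


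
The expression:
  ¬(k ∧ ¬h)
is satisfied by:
  {h: True, k: False}
  {k: False, h: False}
  {k: True, h: True}


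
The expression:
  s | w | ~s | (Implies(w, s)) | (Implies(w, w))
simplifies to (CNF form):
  True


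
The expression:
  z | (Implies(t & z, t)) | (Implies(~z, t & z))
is always true.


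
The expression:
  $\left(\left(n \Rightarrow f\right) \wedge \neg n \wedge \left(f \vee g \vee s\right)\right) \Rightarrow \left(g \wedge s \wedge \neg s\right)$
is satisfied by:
  {n: True, s: False, f: False, g: False}
  {n: True, g: True, s: False, f: False}
  {n: True, f: True, s: False, g: False}
  {n: True, g: True, f: True, s: False}
  {n: True, s: True, f: False, g: False}
  {n: True, g: True, s: True, f: False}
  {n: True, f: True, s: True, g: False}
  {n: True, g: True, f: True, s: True}
  {g: False, s: False, f: False, n: False}


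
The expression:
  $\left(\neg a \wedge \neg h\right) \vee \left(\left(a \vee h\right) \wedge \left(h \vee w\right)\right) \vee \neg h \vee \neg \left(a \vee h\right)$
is always true.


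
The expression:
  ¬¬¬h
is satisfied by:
  {h: False}


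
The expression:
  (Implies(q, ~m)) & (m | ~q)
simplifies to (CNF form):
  ~q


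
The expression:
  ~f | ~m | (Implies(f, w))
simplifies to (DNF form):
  w | ~f | ~m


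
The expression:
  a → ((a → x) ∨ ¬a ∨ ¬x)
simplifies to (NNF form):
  True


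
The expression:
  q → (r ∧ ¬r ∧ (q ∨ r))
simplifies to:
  ¬q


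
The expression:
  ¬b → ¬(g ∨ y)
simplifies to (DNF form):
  b ∨ (¬g ∧ ¬y)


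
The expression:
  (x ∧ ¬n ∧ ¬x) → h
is always true.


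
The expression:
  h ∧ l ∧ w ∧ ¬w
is never true.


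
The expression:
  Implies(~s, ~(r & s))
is always true.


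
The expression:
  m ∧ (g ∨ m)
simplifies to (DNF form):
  m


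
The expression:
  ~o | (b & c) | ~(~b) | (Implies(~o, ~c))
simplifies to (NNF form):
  True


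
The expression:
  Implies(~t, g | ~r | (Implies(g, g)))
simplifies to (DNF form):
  True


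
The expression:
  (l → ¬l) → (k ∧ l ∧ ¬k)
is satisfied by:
  {l: True}


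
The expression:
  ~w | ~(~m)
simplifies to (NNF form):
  m | ~w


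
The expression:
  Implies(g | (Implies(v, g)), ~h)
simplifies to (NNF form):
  ~h | (v & ~g)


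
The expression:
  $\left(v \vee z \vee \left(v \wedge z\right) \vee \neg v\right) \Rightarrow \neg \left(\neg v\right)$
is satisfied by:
  {v: True}


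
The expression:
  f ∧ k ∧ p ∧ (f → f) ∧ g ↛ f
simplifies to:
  False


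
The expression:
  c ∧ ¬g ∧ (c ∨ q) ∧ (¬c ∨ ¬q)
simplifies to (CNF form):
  c ∧ ¬g ∧ ¬q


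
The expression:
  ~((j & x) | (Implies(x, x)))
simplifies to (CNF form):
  False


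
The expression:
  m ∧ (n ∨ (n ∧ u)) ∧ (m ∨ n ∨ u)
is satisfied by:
  {m: True, n: True}


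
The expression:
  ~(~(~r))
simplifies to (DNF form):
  ~r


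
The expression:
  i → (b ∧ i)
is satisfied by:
  {b: True, i: False}
  {i: False, b: False}
  {i: True, b: True}


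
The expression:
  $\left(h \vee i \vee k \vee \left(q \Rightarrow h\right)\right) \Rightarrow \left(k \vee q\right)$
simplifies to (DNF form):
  $k \vee q$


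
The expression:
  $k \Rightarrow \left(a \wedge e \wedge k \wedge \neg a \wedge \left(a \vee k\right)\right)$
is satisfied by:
  {k: False}


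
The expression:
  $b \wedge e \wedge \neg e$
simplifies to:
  $\text{False}$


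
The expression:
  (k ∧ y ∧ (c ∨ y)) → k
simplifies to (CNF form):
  True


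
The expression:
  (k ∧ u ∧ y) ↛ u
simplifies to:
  False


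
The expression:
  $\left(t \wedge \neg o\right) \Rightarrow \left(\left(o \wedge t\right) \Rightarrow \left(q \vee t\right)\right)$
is always true.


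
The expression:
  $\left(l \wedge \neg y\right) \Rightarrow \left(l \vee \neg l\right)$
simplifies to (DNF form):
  $\text{True}$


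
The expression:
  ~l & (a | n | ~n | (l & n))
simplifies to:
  ~l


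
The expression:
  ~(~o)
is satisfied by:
  {o: True}


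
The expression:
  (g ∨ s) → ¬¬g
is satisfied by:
  {g: True, s: False}
  {s: False, g: False}
  {s: True, g: True}


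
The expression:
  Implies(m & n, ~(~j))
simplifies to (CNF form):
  j | ~m | ~n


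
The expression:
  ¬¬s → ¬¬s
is always true.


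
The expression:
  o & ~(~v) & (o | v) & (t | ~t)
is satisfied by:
  {o: True, v: True}


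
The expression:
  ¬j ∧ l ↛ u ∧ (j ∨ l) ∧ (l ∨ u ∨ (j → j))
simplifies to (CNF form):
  l ∧ ¬j ∧ ¬u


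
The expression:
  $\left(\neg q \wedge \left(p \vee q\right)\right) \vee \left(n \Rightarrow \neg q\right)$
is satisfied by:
  {q: False, n: False}
  {n: True, q: False}
  {q: True, n: False}


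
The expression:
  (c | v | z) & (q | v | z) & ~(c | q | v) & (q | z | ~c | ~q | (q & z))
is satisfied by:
  {z: True, q: False, v: False, c: False}


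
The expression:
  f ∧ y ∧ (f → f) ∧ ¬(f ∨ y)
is never true.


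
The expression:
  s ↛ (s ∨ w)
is never true.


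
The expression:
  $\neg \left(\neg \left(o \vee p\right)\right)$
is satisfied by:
  {o: True, p: True}
  {o: True, p: False}
  {p: True, o: False}


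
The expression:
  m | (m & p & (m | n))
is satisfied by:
  {m: True}


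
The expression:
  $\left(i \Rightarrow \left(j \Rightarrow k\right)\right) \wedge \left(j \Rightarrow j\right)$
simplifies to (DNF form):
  $k \vee \neg i \vee \neg j$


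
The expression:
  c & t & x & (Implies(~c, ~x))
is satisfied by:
  {t: True, c: True, x: True}


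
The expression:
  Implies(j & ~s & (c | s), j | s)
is always true.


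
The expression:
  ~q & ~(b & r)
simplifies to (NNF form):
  ~q & (~b | ~r)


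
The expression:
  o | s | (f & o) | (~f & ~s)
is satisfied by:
  {o: True, s: True, f: False}
  {o: True, s: False, f: False}
  {s: True, o: False, f: False}
  {o: False, s: False, f: False}
  {f: True, o: True, s: True}
  {f: True, o: True, s: False}
  {f: True, s: True, o: False}


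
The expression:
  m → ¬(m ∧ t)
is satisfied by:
  {m: False, t: False}
  {t: True, m: False}
  {m: True, t: False}


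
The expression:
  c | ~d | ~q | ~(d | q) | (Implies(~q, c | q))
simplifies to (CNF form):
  True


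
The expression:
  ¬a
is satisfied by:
  {a: False}


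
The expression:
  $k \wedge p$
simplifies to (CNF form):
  $k \wedge p$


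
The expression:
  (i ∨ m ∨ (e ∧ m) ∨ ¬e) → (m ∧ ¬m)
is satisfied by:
  {e: True, i: False, m: False}


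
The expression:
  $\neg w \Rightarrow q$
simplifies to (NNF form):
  $q \vee w$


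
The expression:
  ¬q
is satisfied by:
  {q: False}


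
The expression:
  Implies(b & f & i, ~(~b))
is always true.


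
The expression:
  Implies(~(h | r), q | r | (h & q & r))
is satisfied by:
  {r: True, q: True, h: True}
  {r: True, q: True, h: False}
  {r: True, h: True, q: False}
  {r: True, h: False, q: False}
  {q: True, h: True, r: False}
  {q: True, h: False, r: False}
  {h: True, q: False, r: False}


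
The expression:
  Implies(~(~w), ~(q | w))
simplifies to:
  ~w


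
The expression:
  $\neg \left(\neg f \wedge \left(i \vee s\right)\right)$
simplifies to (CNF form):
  $\left(f \vee \neg i\right) \wedge \left(f \vee \neg s\right)$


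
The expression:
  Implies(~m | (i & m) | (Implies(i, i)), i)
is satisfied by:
  {i: True}


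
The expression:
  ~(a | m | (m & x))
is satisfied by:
  {a: False, m: False}


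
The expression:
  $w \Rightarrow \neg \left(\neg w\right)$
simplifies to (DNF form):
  $\text{True}$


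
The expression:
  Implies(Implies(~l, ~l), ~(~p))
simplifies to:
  p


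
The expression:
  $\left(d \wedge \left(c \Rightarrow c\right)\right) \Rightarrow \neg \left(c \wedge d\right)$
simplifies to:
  $\neg c \vee \neg d$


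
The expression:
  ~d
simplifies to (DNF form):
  ~d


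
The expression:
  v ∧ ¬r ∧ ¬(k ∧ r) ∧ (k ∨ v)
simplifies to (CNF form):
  v ∧ ¬r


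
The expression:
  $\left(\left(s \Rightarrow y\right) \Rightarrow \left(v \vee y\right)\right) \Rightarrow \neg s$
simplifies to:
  $\neg s$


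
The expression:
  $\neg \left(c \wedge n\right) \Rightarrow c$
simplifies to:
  $c$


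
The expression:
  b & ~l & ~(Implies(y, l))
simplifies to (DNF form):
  b & y & ~l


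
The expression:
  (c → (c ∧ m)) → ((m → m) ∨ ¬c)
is always true.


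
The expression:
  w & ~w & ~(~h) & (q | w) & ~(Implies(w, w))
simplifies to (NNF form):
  False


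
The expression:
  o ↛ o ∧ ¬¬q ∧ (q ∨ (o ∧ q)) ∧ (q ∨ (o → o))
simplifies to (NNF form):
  False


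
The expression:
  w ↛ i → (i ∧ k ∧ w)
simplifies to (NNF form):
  i ∨ ¬w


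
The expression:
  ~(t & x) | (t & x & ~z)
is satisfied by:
  {t: False, z: False, x: False}
  {x: True, t: False, z: False}
  {z: True, t: False, x: False}
  {x: True, z: True, t: False}
  {t: True, x: False, z: False}
  {x: True, t: True, z: False}
  {z: True, t: True, x: False}


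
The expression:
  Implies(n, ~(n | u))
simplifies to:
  ~n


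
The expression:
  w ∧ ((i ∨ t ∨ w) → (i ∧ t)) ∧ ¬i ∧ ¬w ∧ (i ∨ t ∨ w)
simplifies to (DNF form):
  False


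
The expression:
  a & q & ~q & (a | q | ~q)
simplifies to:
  False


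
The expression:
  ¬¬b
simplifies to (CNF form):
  b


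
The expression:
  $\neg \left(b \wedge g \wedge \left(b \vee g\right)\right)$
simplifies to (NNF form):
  $\neg b \vee \neg g$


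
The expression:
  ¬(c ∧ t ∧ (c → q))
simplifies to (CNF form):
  ¬c ∨ ¬q ∨ ¬t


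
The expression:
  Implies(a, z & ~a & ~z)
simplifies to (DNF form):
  ~a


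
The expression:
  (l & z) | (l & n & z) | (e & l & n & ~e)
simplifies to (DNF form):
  l & z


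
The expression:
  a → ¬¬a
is always true.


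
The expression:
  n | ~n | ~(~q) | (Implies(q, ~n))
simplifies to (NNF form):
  True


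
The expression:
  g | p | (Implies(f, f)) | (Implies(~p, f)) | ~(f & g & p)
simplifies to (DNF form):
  True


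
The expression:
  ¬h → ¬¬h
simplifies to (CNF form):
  h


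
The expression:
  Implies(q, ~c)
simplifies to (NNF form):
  ~c | ~q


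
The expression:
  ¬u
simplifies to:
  ¬u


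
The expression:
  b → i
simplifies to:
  i ∨ ¬b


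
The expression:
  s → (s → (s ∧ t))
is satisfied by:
  {t: True, s: False}
  {s: False, t: False}
  {s: True, t: True}


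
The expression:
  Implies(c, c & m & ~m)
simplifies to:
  ~c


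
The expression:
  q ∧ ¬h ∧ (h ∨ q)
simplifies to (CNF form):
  q ∧ ¬h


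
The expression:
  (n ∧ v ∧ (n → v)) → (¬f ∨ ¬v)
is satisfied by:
  {v: False, n: False, f: False}
  {f: True, v: False, n: False}
  {n: True, v: False, f: False}
  {f: True, n: True, v: False}
  {v: True, f: False, n: False}
  {f: True, v: True, n: False}
  {n: True, v: True, f: False}


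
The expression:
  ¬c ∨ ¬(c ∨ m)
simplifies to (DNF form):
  ¬c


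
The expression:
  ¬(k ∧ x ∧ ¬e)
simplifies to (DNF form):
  e ∨ ¬k ∨ ¬x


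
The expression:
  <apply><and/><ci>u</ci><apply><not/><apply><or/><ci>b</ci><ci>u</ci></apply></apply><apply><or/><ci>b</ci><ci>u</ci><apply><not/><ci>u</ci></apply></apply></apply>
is never true.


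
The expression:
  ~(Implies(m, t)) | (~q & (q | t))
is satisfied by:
  {m: True, t: False, q: False}
  {q: True, m: True, t: False}
  {t: True, m: True, q: False}
  {t: True, m: False, q: False}


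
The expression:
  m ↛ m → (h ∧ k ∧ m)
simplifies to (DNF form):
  True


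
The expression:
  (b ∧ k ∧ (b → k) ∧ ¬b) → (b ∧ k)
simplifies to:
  True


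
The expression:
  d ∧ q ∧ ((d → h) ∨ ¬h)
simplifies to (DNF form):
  d ∧ q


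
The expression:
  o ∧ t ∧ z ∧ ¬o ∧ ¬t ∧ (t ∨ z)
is never true.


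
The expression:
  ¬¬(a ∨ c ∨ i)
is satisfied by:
  {i: True, a: True, c: True}
  {i: True, a: True, c: False}
  {i: True, c: True, a: False}
  {i: True, c: False, a: False}
  {a: True, c: True, i: False}
  {a: True, c: False, i: False}
  {c: True, a: False, i: False}


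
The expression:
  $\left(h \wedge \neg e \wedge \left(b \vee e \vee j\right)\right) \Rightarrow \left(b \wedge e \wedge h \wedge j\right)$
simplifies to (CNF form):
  $\left(e \vee \neg b \vee \neg h\right) \wedge \left(e \vee \neg h \vee \neg j\right)$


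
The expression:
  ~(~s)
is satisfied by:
  {s: True}


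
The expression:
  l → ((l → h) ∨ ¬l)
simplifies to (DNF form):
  h ∨ ¬l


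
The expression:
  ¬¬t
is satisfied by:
  {t: True}


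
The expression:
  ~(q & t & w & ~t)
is always true.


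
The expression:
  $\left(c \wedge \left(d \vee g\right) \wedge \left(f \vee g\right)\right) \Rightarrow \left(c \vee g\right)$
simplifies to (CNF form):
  $\text{True}$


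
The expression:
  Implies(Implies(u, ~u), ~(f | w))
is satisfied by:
  {u: True, w: False, f: False}
  {f: True, u: True, w: False}
  {u: True, w: True, f: False}
  {f: True, u: True, w: True}
  {f: False, w: False, u: False}


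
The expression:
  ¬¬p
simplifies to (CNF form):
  p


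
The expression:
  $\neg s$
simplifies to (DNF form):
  $\neg s$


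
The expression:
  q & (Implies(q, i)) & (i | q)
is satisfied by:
  {i: True, q: True}


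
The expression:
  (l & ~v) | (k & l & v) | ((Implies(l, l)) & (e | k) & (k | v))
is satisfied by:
  {k: True, l: True, e: True, v: False}
  {k: True, l: True, e: False, v: False}
  {k: True, e: True, l: False, v: False}
  {k: True, e: False, l: False, v: False}
  {v: True, k: True, l: True, e: True}
  {v: True, k: True, l: True, e: False}
  {v: True, k: True, l: False, e: True}
  {v: True, k: True, l: False, e: False}
  {l: True, e: True, k: False, v: False}
  {l: True, k: False, e: False, v: False}
  {v: True, l: True, e: True, k: False}
  {v: True, e: True, k: False, l: False}


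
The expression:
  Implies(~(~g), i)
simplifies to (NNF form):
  i | ~g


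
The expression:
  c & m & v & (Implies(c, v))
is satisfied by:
  {c: True, m: True, v: True}


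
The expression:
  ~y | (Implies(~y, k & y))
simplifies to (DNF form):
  True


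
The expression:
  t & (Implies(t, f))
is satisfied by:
  {t: True, f: True}


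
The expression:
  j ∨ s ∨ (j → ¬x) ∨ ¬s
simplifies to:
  True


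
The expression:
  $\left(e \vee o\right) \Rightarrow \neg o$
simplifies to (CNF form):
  $\neg o$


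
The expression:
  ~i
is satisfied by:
  {i: False}


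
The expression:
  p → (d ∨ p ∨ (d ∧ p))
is always true.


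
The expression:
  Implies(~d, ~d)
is always true.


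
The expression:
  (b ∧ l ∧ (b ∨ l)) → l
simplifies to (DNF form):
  True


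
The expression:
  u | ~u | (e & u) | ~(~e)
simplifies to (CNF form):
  True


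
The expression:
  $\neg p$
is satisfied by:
  {p: False}


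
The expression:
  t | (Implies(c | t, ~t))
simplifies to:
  True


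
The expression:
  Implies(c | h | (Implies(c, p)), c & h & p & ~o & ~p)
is never true.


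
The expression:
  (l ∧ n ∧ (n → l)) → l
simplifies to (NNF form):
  True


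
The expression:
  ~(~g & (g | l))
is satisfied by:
  {g: True, l: False}
  {l: False, g: False}
  {l: True, g: True}


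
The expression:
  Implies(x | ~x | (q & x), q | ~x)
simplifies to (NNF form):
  q | ~x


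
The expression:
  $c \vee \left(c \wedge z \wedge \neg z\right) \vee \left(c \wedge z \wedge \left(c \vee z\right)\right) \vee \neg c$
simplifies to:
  $\text{True}$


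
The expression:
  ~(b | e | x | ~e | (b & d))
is never true.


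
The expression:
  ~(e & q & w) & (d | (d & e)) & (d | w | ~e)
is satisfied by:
  {d: True, w: False, e: False, q: False}
  {q: True, d: True, w: False, e: False}
  {e: True, d: True, w: False, q: False}
  {q: True, e: True, d: True, w: False}
  {w: True, d: True, q: False, e: False}
  {q: True, w: True, d: True, e: False}
  {e: True, w: True, d: True, q: False}


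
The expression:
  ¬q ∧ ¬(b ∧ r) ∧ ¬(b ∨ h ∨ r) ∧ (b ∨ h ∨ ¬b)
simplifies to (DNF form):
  ¬b ∧ ¬h ∧ ¬q ∧ ¬r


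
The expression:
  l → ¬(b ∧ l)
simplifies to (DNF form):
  ¬b ∨ ¬l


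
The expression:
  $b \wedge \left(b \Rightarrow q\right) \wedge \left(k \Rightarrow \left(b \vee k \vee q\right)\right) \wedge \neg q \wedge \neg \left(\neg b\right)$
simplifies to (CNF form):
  $\text{False}$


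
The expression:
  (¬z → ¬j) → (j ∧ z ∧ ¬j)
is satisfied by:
  {j: True, z: False}


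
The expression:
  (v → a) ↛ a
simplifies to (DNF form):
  ¬a ∧ ¬v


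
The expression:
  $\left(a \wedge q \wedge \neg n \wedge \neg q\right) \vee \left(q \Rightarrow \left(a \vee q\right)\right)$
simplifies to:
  $\text{True}$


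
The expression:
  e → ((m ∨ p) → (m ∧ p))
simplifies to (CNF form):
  (m ∨ ¬e ∨ ¬m) ∧ (m ∨ ¬e ∨ ¬p) ∧ (p ∨ ¬e ∨ ¬m) ∧ (p ∨ ¬e ∨ ¬p)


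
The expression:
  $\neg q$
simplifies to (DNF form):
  $\neg q$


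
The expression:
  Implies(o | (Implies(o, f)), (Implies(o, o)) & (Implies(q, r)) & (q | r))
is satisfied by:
  {r: True}


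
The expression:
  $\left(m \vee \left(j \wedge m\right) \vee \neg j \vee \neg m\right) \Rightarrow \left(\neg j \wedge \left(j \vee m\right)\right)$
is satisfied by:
  {m: True, j: False}


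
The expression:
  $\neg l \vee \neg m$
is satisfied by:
  {l: False, m: False}
  {m: True, l: False}
  {l: True, m: False}


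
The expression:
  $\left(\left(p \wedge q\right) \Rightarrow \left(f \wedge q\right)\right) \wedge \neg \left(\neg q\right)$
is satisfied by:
  {f: True, q: True, p: False}
  {q: True, p: False, f: False}
  {f: True, p: True, q: True}


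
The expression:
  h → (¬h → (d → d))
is always true.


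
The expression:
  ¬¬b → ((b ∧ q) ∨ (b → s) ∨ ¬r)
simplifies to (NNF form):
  q ∨ s ∨ ¬b ∨ ¬r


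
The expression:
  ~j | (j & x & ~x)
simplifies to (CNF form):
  ~j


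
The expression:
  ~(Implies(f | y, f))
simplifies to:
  y & ~f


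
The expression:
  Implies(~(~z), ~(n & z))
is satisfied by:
  {z: False, n: False}
  {n: True, z: False}
  {z: True, n: False}


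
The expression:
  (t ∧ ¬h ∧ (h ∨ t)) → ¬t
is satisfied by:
  {h: True, t: False}
  {t: False, h: False}
  {t: True, h: True}


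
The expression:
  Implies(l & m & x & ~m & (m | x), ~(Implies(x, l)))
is always true.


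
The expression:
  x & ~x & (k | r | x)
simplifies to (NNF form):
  False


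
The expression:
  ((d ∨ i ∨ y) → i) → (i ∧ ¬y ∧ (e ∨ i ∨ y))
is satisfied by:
  {d: True, y: False, i: False}
  {d: True, y: True, i: False}
  {y: True, d: False, i: False}
  {i: True, d: True, y: False}
  {i: True, d: False, y: False}


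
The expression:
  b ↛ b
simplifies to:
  False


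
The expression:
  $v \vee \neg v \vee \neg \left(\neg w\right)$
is always true.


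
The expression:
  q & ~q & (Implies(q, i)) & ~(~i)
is never true.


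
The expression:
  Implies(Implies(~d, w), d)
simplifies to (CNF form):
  d | ~w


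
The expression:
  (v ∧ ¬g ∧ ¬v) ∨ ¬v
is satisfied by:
  {v: False}


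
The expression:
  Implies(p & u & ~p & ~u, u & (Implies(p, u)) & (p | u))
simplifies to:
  True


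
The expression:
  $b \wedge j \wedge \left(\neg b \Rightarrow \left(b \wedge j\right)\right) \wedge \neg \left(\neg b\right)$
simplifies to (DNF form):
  $b \wedge j$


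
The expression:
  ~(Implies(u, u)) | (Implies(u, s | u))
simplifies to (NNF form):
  True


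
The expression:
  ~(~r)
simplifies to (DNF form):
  r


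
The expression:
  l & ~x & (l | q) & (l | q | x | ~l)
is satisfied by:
  {l: True, x: False}


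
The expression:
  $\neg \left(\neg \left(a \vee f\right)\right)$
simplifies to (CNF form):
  $a \vee f$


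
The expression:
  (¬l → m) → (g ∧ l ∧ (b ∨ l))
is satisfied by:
  {g: True, m: False, l: False}
  {m: False, l: False, g: False}
  {l: True, g: True, m: False}
  {l: True, g: True, m: True}


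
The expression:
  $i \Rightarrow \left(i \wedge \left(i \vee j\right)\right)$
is always true.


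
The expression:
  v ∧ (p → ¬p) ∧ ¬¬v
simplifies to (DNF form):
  v ∧ ¬p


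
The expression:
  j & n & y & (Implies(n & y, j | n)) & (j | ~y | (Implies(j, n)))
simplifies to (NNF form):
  j & n & y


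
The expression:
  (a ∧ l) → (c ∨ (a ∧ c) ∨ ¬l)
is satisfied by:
  {c: True, l: False, a: False}
  {l: False, a: False, c: False}
  {a: True, c: True, l: False}
  {a: True, l: False, c: False}
  {c: True, l: True, a: False}
  {l: True, c: False, a: False}
  {a: True, l: True, c: True}


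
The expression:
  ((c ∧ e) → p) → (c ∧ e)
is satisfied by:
  {c: True, e: True}


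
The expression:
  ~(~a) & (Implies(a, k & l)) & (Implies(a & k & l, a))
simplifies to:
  a & k & l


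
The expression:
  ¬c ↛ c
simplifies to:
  ¬c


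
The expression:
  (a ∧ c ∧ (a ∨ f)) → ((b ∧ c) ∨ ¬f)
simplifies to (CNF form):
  b ∨ ¬a ∨ ¬c ∨ ¬f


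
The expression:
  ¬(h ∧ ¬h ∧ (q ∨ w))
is always true.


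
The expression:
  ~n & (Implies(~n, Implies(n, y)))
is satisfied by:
  {n: False}


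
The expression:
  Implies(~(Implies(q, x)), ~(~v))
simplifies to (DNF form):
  v | x | ~q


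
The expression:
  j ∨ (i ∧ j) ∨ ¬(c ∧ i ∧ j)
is always true.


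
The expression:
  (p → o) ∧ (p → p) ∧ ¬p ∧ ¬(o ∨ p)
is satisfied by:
  {o: False, p: False}


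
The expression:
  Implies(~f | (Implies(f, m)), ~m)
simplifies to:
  ~m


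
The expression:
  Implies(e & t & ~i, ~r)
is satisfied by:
  {i: True, e: False, t: False, r: False}
  {i: False, e: False, t: False, r: False}
  {i: True, r: True, e: False, t: False}
  {r: True, i: False, e: False, t: False}
  {i: True, t: True, r: False, e: False}
  {t: True, r: False, e: False, i: False}
  {i: True, r: True, t: True, e: False}
  {r: True, t: True, i: False, e: False}
  {i: True, e: True, r: False, t: False}
  {e: True, r: False, t: False, i: False}
  {i: True, r: True, e: True, t: False}
  {r: True, e: True, i: False, t: False}
  {i: True, t: True, e: True, r: False}
  {t: True, e: True, r: False, i: False}
  {i: True, r: True, t: True, e: True}


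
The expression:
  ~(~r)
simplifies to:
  r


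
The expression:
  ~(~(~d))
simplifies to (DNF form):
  ~d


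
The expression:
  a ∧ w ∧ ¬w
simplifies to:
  False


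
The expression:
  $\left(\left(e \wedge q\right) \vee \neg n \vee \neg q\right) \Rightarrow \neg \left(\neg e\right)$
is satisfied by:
  {q: True, e: True, n: True}
  {q: True, e: True, n: False}
  {e: True, n: True, q: False}
  {e: True, n: False, q: False}
  {q: True, n: True, e: False}


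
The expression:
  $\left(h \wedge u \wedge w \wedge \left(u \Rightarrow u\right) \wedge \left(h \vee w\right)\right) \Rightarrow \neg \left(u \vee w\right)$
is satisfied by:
  {w: False, u: False, h: False}
  {h: True, w: False, u: False}
  {u: True, w: False, h: False}
  {h: True, u: True, w: False}
  {w: True, h: False, u: False}
  {h: True, w: True, u: False}
  {u: True, w: True, h: False}


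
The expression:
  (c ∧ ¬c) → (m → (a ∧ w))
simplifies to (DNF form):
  True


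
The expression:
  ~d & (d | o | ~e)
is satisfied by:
  {o: True, e: False, d: False}
  {e: False, d: False, o: False}
  {o: True, e: True, d: False}


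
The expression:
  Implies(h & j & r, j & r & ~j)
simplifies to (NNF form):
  ~h | ~j | ~r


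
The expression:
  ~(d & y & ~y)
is always true.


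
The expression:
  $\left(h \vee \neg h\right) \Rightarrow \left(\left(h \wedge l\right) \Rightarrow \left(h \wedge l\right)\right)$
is always true.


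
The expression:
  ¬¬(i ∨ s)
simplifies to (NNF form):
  i ∨ s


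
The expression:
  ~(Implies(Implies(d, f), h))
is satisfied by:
  {f: True, h: False, d: False}
  {f: False, h: False, d: False}
  {d: True, f: True, h: False}


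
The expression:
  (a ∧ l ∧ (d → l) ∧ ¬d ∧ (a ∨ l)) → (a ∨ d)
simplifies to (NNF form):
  True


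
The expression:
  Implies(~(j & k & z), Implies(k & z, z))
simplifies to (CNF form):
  True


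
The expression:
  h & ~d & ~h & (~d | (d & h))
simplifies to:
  False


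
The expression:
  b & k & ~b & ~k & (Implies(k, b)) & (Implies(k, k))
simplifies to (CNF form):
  False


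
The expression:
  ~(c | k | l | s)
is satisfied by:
  {c: False, l: False, k: False, s: False}


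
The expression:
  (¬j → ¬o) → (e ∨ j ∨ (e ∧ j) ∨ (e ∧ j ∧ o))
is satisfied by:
  {o: True, e: True, j: True}
  {o: True, e: True, j: False}
  {o: True, j: True, e: False}
  {o: True, j: False, e: False}
  {e: True, j: True, o: False}
  {e: True, j: False, o: False}
  {j: True, e: False, o: False}


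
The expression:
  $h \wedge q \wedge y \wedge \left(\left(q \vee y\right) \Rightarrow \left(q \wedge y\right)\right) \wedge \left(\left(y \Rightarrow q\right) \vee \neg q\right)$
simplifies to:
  $h \wedge q \wedge y$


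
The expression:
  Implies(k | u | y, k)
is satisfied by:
  {k: True, y: False, u: False}
  {k: True, u: True, y: False}
  {k: True, y: True, u: False}
  {k: True, u: True, y: True}
  {u: False, y: False, k: False}


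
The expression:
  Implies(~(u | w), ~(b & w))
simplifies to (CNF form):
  True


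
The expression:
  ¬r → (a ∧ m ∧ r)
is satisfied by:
  {r: True}


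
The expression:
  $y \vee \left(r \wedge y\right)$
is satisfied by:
  {y: True}


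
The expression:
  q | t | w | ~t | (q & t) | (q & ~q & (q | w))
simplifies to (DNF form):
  True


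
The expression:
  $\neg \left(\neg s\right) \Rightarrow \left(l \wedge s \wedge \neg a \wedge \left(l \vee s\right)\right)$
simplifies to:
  $\left(l \wedge \neg a\right) \vee \neg s$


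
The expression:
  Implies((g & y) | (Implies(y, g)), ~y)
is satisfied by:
  {g: False, y: False}
  {y: True, g: False}
  {g: True, y: False}


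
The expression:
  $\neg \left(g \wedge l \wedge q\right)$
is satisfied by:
  {l: False, q: False, g: False}
  {g: True, l: False, q: False}
  {q: True, l: False, g: False}
  {g: True, q: True, l: False}
  {l: True, g: False, q: False}
  {g: True, l: True, q: False}
  {q: True, l: True, g: False}


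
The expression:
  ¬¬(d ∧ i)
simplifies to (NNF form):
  d ∧ i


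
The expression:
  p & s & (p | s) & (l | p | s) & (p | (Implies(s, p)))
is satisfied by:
  {p: True, s: True}


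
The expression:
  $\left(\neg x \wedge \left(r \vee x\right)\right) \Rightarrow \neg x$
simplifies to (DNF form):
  $\text{True}$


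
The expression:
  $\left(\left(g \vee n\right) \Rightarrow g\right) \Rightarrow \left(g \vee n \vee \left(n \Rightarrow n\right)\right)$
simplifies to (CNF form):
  $\text{True}$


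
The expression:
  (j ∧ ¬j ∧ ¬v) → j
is always true.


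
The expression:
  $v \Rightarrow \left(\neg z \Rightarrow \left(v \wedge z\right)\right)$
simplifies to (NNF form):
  $z \vee \neg v$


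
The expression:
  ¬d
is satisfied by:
  {d: False}


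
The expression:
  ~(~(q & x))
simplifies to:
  q & x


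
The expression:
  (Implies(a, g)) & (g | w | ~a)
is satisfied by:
  {g: True, a: False}
  {a: False, g: False}
  {a: True, g: True}


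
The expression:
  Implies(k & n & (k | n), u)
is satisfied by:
  {u: True, k: False, n: False}
  {k: False, n: False, u: False}
  {n: True, u: True, k: False}
  {n: True, k: False, u: False}
  {u: True, k: True, n: False}
  {k: True, u: False, n: False}
  {n: True, k: True, u: True}


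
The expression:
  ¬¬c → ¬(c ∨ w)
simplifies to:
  ¬c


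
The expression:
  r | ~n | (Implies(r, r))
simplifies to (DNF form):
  True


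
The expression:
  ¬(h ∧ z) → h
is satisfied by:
  {h: True}


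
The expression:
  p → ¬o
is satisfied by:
  {p: False, o: False}
  {o: True, p: False}
  {p: True, o: False}


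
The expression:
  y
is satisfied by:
  {y: True}


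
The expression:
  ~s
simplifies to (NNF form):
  ~s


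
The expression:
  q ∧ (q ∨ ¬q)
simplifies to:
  q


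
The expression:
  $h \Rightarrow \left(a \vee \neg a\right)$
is always true.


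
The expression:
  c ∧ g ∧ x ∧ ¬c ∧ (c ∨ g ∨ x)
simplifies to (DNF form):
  False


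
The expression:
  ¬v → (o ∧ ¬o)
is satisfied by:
  {v: True}


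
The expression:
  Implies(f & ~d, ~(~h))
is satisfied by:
  {d: True, h: True, f: False}
  {d: True, h: False, f: False}
  {h: True, d: False, f: False}
  {d: False, h: False, f: False}
  {f: True, d: True, h: True}
  {f: True, d: True, h: False}
  {f: True, h: True, d: False}


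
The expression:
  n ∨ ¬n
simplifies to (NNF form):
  True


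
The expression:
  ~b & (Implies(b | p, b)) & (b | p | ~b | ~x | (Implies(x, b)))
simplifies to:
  ~b & ~p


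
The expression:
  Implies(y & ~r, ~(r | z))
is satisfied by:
  {r: True, z: False, y: False}
  {z: False, y: False, r: False}
  {r: True, y: True, z: False}
  {y: True, z: False, r: False}
  {r: True, z: True, y: False}
  {z: True, r: False, y: False}
  {r: True, y: True, z: True}


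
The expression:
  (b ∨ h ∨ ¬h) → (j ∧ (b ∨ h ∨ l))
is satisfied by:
  {j: True, b: True, l: True, h: True}
  {j: True, b: True, l: True, h: False}
  {j: True, b: True, h: True, l: False}
  {j: True, b: True, h: False, l: False}
  {j: True, l: True, h: True, b: False}
  {j: True, l: True, h: False, b: False}
  {j: True, l: False, h: True, b: False}


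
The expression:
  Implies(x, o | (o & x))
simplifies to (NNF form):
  o | ~x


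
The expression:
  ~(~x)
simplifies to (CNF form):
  x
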